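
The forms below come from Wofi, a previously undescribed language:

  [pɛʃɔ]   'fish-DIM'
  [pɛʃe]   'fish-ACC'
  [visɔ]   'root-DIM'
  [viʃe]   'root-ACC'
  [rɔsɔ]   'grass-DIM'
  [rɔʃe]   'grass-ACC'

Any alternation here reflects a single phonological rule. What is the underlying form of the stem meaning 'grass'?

/rɔs/

'grass' shows [s] ~ [ʃ] at the end of the stem ([rɔsɔ] vs [rɔʃe]).
But 'fish' keeps [ʃ] in both environments ([pɛʃɔ], [pɛʃe]), so there is no rule changing /ʃ/ to [s] before the DIM suffix.
So /s/ is underlying, and a rule of palatalization before a front vowel — /s/ becomes palato-alveolar [ʃ] before a front vowel — gives [ʃ].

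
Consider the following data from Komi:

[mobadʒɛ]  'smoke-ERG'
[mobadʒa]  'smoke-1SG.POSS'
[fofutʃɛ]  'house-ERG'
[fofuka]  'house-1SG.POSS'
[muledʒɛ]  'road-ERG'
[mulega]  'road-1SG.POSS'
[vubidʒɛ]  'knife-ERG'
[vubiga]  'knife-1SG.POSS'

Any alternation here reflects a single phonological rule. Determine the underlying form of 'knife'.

/vubig/

The root 'knife' surfaces as [vubidʒɛ] and [vubiga], with a stem-final [dʒ] ~ [g] alternation.
The stem 'smoke' ([mobadʒɛ], [mobadʒa]) shows [dʒ] unchanged in both environments, so [dʒ] cannot be basic with [g] derived before the 1SG.POSS suffix.
Therefore /g/ is basic and [dʒ] is derived by palatalization before a front vowel (/k/ and /g/ become palato-alveolar [tʃ] and [dʒ] before a front vowel).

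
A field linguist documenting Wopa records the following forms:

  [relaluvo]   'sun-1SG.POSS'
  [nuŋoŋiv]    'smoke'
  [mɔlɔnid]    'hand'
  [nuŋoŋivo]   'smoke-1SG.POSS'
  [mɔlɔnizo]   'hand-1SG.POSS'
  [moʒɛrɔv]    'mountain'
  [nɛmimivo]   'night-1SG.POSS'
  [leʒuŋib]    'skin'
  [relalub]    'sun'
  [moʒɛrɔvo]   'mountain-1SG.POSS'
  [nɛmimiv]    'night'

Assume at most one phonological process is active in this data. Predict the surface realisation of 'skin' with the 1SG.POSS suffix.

[leʒuŋivo]

In [relaluvo] and [relalub] the final segment of 'sun' alternates: [v] ~ [b].
If /v/ were underlying and a rule turned it into [b] in isolation, 'night' would also alternate; but it has [v] in both [nɛmimivo] and [nɛmimiv].
The underlying segment must be /b/; voiced stops become fricatives between vowels, yielding [v] there.
The one attested form of 'skin', [leʒuŋib], shows underlying /leʒuŋib/. Applying the same rule between vowels gives [leʒuŋivo].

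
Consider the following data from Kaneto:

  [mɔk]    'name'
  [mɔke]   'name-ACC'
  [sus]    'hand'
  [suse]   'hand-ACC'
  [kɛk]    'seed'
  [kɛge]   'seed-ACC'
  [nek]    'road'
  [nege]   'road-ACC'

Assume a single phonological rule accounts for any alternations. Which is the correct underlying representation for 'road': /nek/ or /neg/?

/neg/

'road' shows [k] ~ [g] at the end of the stem ([nek] vs [nege]).
But 'name' keeps [k] in both environments ([mɔk], [mɔke]), so there is no rule changing /k/ to [g] before the ACC suffix.
The alternation reflects word-final obstruent devoicing: voiced obstruents become voiceless word-finally. /g/ is underlying.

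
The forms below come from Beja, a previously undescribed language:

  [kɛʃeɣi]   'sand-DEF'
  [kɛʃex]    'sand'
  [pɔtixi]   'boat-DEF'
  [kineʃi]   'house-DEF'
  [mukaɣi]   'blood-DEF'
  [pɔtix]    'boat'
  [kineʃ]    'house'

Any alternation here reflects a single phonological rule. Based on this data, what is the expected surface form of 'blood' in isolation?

[mukax]

The root 'sand' surfaces as [kɛʃex] and [kɛʃeɣi], with a stem-final [x] ~ [ɣ] alternation.
But 'boat' keeps [x] in both environments ([pɔtix], [pɔtixi]), so there is no rule changing /x/ to [ɣ] before the DEF suffix.
So /ɣ/ is underlying, and a rule of word-final obstruent devoicing — voiced obstruents become voiceless word-finally — gives [x].
From [mukaɣi] the stem 'blood' is /mukaɣ/; word-finally this yields [mukax].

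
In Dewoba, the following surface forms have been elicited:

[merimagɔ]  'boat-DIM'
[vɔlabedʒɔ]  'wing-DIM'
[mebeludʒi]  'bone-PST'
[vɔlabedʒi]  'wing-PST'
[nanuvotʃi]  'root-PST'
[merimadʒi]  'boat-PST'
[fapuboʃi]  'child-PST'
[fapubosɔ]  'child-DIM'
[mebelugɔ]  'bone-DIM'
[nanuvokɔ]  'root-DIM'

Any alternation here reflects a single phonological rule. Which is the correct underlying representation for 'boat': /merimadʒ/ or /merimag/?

/merimag/

In [merimagɔ] and [merimadʒi] the final segment of 'boat' alternates: [g] ~ [dʒ].
But 'wing' keeps [dʒ] in both environments ([vɔlabedʒɔ], [vɔlabedʒi]), so there is no rule changing /dʒ/ to [g] before the DIM suffix.
So /g/ is underlying, and a rule of palatalization before a front vowel — /k/, /g/ and /s/ become palato-alveolar [tʃ], [dʒ] and [ʃ] before a front vowel — gives [dʒ].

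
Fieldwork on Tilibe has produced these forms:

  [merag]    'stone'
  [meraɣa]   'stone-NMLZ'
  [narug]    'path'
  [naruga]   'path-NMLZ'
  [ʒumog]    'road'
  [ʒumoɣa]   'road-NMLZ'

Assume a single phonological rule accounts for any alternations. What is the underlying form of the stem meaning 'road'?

The root 'road' surfaces as [ʒumog] and [ʒumoɣa], with a stem-final [g] ~ [ɣ] alternation.
The stem 'path' ([narug], [naruga]) shows [g] unchanged in both environments, so [g] cannot be basic with [ɣ] derived before the NMLZ suffix.
The alternation reflects word-final hardening: voiced fricatives become stops word-finally. /ɣ/ is underlying.
So 'road' = /ʒumoɣ/.

/ʒumoɣ/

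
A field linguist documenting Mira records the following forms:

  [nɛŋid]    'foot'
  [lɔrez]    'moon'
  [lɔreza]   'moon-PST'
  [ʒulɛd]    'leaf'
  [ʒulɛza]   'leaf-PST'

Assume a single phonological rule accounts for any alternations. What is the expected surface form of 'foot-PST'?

'leaf' shows [d] ~ [z] at the end of the stem ([ʒulɛd] vs [ʒulɛza]).
If /z/ were underlying and a rule turned it into [d] in isolation, 'moon' would also alternate; but it has [z] in both [lɔrez] and [lɔreza].
The alternation reflects intervocalic spirantization: voiced stops become fricatives between vowels. /d/ is underlying.
From [nɛŋid] the stem 'foot' is /nɛŋid/; between vowels this yields [nɛŋiza].

[nɛŋiza]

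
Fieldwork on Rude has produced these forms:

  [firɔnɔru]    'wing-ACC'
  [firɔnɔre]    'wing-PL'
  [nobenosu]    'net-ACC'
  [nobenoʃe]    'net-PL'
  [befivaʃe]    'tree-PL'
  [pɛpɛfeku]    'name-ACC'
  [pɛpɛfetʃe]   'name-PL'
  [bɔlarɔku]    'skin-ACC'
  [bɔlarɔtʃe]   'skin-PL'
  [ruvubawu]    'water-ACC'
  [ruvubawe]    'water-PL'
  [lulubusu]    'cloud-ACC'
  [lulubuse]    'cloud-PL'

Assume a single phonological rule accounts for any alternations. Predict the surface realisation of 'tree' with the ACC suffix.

[befivasu]

The stem for 'net' ends in [s] in [nobenosu] but [ʃ] in [nobenoʃe].
But 'cloud' keeps [s] in both environments ([lulubusu], [lulubuse]), so there is no rule changing /s/ to [ʃ] before the PL suffix.
So /ʃ/ is underlying, and a rule of depalatalization — palato-alveolar /tʃ/ and /ʃ/ become [k] and [s] when no front vowel follows — gives [s].
The one attested form of 'tree', [befivaʃe], shows underlying /befivaʃ/. Applying the same rule when no front vowel follows gives [befivasu].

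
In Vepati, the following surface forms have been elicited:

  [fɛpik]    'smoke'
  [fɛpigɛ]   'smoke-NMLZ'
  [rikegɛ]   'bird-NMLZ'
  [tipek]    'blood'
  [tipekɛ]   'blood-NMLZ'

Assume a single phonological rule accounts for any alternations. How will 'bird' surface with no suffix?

'smoke' shows [k] ~ [g] at the end of the stem ([fɛpik] vs [fɛpigɛ]).
But 'blood' keeps [k] in both environments ([tipek], [tipekɛ]), so there is no rule changing /k/ to [g] before the NMLZ suffix.
Therefore /g/ is basic and [k] is derived by word-final obstruent devoicing (voiced obstruents become voiceless word-finally).
The one attested form of 'bird', [rikegɛ], shows underlying /rikeg/. Applying the same rule word-finally gives [rikek].

[rikek]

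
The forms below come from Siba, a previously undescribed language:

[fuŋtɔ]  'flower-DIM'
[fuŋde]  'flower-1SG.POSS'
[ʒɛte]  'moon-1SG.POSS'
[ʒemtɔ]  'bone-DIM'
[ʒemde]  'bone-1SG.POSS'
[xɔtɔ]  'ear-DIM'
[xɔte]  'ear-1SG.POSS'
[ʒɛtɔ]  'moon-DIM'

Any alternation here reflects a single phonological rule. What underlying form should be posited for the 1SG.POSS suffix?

The 1SG.POSS morpheme has two allomorphs, [-de] and [-te].
The DIM suffix, which begins with [t], is invariant after every stem; so [t] is not altered by any rule here.
The 1SG.POSS suffix is therefore /-de/ underlyingly, with post-vocalic devoicing: voiced stops become voiceless after a vowel.

/-de/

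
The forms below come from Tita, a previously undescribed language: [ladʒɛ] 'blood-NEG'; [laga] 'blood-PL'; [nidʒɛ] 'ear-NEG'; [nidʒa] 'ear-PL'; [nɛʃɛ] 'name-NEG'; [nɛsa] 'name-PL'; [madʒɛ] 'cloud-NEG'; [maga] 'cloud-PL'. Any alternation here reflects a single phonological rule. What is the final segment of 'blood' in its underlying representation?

/g/

In [ladʒɛ] and [laga] the final segment of 'blood' alternates: [dʒ] ~ [g].
Compare 'ear', with invariant [dʒ] in [nidʒɛ] and [nidʒa]: an analysis with underlying /dʒ/ and a rule producing [g] before the PL suffix would wrongly predict alternation here too.
So /g/ is underlying, and a rule of palatalization before a front vowel — /g/ and /s/ become palato-alveolar [dʒ] and [ʃ] before a front vowel — gives [dʒ].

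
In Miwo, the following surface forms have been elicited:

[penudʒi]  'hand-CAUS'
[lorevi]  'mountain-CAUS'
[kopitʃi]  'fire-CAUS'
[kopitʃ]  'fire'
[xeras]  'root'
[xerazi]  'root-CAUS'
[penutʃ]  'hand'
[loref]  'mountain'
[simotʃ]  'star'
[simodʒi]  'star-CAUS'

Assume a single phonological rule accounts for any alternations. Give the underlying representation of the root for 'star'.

The stem for 'star' ends in [dʒ] in [simodʒi] but [tʃ] in [simotʃ].
The stem 'fire' ([kopitʃi], [kopitʃ]) shows [tʃ] unchanged in both environments, so [tʃ] cannot be basic with [dʒ] derived before the CAUS suffix.
The underlying segment must be /dʒ/; voiced obstruents become voiceless word-finally, yielding [tʃ] there.
Hence 'star' is /simodʒ/ underlyingly.

/simodʒ/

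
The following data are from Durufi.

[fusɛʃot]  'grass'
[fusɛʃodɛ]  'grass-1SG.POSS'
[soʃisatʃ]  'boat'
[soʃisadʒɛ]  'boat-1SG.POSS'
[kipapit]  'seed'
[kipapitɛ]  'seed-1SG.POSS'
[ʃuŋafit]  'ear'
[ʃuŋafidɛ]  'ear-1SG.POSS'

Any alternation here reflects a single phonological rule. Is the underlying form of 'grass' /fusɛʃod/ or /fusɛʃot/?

/fusɛʃod/

The stem for 'grass' ends in [t] in [fusɛʃot] but [d] in [fusɛʃodɛ].
If /t/ were underlying and a rule turned it into [d] before the 1SG.POSS suffix, 'seed' would also alternate; but it has [t] in both [kipapit] and [kipapitɛ].
The underlying segment must be /d/; voiced obstruents become voiceless word-finally, yielding [t] there.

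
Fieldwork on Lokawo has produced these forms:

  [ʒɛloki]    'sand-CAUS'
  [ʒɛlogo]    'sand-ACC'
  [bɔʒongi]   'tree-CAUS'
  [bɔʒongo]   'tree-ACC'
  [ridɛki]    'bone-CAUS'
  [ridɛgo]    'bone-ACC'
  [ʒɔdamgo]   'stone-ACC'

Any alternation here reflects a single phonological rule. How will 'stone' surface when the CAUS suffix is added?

The CAUS morpheme has two allomorphs, [-gi] and [-ki].
The ACC suffix, which begins with [g], is invariant after every stem; so [g] is not altered by any rule here.
So the underlying form is /-ki/, and voiceless stops become voiced after a nasal.
After 'stone', which ends in a nasal, the suffix surfaces as [-gi], giving [ʒɔdamgi].

[ʒɔdamgi]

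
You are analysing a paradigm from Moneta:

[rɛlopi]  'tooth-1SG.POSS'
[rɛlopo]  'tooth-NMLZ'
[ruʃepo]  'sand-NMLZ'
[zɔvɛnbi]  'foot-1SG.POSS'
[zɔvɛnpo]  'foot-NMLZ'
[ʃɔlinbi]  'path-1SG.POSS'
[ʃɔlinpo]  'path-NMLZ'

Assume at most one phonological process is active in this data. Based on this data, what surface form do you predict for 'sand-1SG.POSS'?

The 1SG.POSS suffix surfaces as [-bi] and [-pi], depending on the final segment of the stem.
By contrast the NMLZ suffix keeps its initial [p] throughout — that segment must be underlying.
So the underlying form is /-bi/, and voiced stops become voiceless after a vowel.
After 'sand', which ends in a vowel, the suffix surfaces as [-pi], giving [ruʃepi].

[ruʃepi]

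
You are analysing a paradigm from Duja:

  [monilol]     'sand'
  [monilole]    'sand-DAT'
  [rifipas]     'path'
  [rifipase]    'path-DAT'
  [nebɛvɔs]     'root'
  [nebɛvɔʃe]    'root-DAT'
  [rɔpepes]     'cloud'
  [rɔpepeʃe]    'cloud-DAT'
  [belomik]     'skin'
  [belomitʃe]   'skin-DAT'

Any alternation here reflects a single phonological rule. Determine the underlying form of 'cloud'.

The root 'cloud' surfaces as [rɔpepes] and [rɔpepeʃe], with a stem-final [s] ~ [ʃ] alternation.
If /s/ were underlying and a rule turned it into [ʃ] before the DAT suffix, 'path' would also alternate; but it has [s] in both [rifipas] and [rifipase].
The underlying segment must be /ʃ/; palato-alveolar /tʃ/ and /ʃ/ become [k] and [s] when no front vowel follows, yielding [s] there.
Hence 'cloud' is /rɔpepeʃ/ underlyingly.

/rɔpepeʃ/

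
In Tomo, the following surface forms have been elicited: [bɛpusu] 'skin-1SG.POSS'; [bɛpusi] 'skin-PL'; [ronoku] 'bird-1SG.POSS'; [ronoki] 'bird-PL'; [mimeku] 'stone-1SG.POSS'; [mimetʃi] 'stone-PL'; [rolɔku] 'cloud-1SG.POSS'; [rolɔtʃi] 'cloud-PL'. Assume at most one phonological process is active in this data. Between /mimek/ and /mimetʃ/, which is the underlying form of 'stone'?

The stem for 'stone' ends in [k] in [mimeku] but [tʃ] in [mimetʃi].
If /k/ were underlying and a rule turned it into [tʃ] before the PL suffix, 'bird' would also alternate; but it has [k] in both [ronoku] and [ronoki].
The alternation reflects depalatalization: palato-alveolar /tʃ/ becomes [k] when no front vowel follows. /tʃ/ is underlying.

/mimetʃ/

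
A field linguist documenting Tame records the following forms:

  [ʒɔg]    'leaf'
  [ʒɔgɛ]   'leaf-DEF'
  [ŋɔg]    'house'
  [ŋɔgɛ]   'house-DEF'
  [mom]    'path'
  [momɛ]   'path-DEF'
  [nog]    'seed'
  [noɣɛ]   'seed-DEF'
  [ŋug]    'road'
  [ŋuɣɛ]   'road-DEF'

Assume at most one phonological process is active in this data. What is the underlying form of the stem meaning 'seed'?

/noɣ/

The stem for 'seed' ends in [g] in [nog] but [ɣ] in [noɣɛ].
Compare 'leaf', with invariant [g] in [ʒɔg] and [ʒɔgɛ]: an analysis with underlying /g/ and a rule producing [ɣ] before the DEF suffix would wrongly predict alternation here too.
Therefore /ɣ/ is basic and [g] is derived by word-final hardening (voiced fricatives become stops word-finally).
The underlying form of 'seed' is therefore /noɣ/.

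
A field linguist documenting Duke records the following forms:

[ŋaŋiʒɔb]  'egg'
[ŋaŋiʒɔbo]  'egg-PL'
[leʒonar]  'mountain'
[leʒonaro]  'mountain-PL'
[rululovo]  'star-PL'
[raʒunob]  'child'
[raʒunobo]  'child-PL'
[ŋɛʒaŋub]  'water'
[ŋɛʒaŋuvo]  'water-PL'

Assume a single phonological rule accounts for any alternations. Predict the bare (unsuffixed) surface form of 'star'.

In [ŋɛʒaŋub] and [ŋɛʒaŋuvo] the final segment of 'water' alternates: [b] ~ [v].
Compare 'egg', with invariant [b] in [ŋaŋiʒɔb] and [ŋaŋiʒɔbo]: an analysis with underlying /b/ and a rule producing [v] before the PL suffix would wrongly predict alternation here too.
The alternation reflects word-final hardening: voiced fricatives become stops word-finally. /v/ is underlying.
The one attested form of 'star', [rululovo], shows underlying /rululov/. Applying the same rule word-finally gives [rululob].

[rululob]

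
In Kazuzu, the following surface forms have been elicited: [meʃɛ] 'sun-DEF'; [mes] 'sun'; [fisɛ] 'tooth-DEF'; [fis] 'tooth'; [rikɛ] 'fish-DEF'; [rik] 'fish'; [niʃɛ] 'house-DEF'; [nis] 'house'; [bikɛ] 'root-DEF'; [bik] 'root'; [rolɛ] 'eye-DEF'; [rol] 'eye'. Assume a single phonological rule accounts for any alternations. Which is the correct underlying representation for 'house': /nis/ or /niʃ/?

'house' shows [ʃ] ~ [s] at the end of the stem ([niʃɛ] vs [nis]).
Compare 'tooth', with invariant [s] in [fisɛ] and [fis]: an analysis with underlying /s/ and a rule producing [ʃ] before the DEF suffix would wrongly predict alternation here too.
Therefore /ʃ/ is basic and [s] is derived by depalatalization (palato-alveolar /ʃ/ becomes [s] when no front vowel follows).

/niʃ/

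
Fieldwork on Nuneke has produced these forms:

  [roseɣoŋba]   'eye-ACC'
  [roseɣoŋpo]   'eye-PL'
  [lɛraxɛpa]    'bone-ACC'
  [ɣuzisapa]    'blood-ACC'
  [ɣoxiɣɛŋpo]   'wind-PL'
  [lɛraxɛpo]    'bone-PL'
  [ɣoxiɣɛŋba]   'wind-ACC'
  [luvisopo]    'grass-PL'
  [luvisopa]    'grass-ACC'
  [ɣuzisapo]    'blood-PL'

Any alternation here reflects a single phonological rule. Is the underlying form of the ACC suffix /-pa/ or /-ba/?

/-ba/

The ACC morpheme has two allomorphs, [-ba] and [-pa].
By contrast the PL suffix keeps its initial [p] throughout — that segment must be underlying.
The ACC suffix is therefore /-ba/ underlyingly, with post-vocalic devoicing: voiced stops become voiceless after a vowel.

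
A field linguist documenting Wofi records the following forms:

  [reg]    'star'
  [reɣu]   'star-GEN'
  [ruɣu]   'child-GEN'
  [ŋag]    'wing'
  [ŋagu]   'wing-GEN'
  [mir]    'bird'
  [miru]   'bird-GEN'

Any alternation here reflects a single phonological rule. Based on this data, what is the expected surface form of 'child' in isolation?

In [reg] and [reɣu] the final segment of 'star' alternates: [g] ~ [ɣ].
The stem 'wing' ([ŋag], [ŋagu]) shows [g] unchanged in both environments, so [g] cannot be basic with [ɣ] derived before the GEN suffix.
The underlying segment must be /ɣ/; voiced fricatives become stops word-finally, yielding [g] there.
The one attested form of 'child', [ruɣu], shows underlying /ruɣ/. Applying the same rule word-finally gives [rug].

[rug]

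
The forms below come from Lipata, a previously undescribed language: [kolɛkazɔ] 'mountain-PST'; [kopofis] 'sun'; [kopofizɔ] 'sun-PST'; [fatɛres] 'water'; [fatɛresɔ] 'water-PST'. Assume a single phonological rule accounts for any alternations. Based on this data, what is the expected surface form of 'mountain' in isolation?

The root 'sun' surfaces as [kopofis] and [kopofizɔ], with a stem-final [s] ~ [z] alternation.
Compare 'water', with invariant [s] in [fatɛres] and [fatɛresɔ]: an analysis with underlying /s/ and a rule producing [z] before the PST suffix would wrongly predict alternation here too.
The underlying segment must be /z/; voiced obstruents become voiceless word-finally, yielding [s] there.
From [kolɛkazɔ] the stem 'mountain' is /kolɛkaz/; word-finally this yields [kolɛkas].

[kolɛkas]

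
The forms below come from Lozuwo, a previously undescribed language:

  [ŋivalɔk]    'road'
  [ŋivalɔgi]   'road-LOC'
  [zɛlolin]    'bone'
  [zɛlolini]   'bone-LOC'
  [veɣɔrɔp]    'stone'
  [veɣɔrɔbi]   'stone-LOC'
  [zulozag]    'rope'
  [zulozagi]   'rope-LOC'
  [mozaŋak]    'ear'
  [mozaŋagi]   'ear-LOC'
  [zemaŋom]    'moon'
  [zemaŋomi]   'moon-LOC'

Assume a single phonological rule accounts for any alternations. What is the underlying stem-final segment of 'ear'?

'ear' shows [k] ~ [g] at the end of the stem ([mozaŋak] vs [mozaŋagi]).
The stem 'rope' ([zulozag], [zulozagi]) shows [g] unchanged in both environments, so [g] cannot be basic with [k] derived in isolation.
The underlying segment must be /k/; voiceless stops become voiced between vowels, yielding [g] there.

/k/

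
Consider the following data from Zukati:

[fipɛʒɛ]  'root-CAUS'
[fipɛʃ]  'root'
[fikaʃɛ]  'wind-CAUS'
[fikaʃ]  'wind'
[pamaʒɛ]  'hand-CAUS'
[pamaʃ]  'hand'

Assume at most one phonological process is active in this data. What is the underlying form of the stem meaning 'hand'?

The stem for 'hand' ends in [ʒ] in [pamaʒɛ] but [ʃ] in [pamaʃ].
The stem 'wind' ([fikaʃɛ], [fikaʃ]) shows [ʃ] unchanged in both environments, so [ʃ] cannot be basic with [ʒ] derived before the CAUS suffix.
The alternation reflects word-final obstruent devoicing: voiced obstruents become voiceless word-finally. /ʒ/ is underlying.
Hence 'hand' is /pamaʒ/ underlyingly.

/pamaʒ/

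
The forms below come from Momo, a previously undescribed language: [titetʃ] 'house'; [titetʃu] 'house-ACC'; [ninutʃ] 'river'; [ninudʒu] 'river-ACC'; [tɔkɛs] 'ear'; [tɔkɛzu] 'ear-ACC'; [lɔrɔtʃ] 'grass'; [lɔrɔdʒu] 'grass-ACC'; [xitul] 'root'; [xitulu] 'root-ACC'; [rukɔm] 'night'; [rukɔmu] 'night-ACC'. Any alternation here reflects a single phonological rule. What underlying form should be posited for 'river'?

/ninudʒ/

In [ninutʃ] and [ninudʒu] the final segment of 'river' alternates: [tʃ] ~ [dʒ].
If /tʃ/ were underlying and a rule turned it into [dʒ] before the ACC suffix, 'house' would also alternate; but it has [tʃ] in both [titetʃ] and [titetʃu].
The underlying segment must be /dʒ/; voiced obstruents become voiceless word-finally, yielding [tʃ] there.
So 'river' = /ninudʒ/.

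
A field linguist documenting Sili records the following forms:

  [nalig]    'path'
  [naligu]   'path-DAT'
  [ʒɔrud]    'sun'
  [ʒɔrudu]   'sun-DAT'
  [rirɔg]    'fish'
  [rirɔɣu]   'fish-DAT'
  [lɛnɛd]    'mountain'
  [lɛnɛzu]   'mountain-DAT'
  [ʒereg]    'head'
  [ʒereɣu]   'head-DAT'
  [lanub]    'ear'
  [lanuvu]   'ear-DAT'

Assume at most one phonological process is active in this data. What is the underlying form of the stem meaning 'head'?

The stem for 'head' ends in [g] in [ʒereg] but [ɣ] in [ʒereɣu].
Compare 'path', with invariant [g] in [nalig] and [naligu]: an analysis with underlying /g/ and a rule producing [ɣ] before the DAT suffix would wrongly predict alternation here too.
The underlying segment must be /ɣ/; voiced fricatives become stops word-finally, yielding [g] there.

/ʒereɣ/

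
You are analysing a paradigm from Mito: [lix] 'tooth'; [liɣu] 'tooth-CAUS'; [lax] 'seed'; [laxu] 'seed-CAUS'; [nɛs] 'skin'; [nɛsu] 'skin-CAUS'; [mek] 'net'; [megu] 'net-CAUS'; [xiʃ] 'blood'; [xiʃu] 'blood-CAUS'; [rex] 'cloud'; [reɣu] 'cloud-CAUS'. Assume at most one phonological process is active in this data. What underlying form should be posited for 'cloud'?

/reɣ/

The root 'cloud' surfaces as [rex] and [reɣu], with a stem-final [x] ~ [ɣ] alternation.
Compare 'seed', with invariant [x] in [lax] and [laxu]: an analysis with underlying /x/ and a rule producing [ɣ] before the CAUS suffix would wrongly predict alternation here too.
So /ɣ/ is underlying, and a rule of word-final obstruent devoicing — voiced obstruents become voiceless word-finally — gives [x].
Hence 'cloud' is /reɣ/ underlyingly.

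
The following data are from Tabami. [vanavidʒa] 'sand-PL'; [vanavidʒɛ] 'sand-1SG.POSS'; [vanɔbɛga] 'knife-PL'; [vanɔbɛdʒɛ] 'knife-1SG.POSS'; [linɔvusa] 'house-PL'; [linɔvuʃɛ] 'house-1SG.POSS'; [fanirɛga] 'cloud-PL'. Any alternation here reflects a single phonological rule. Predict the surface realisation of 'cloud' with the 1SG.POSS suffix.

The root 'knife' surfaces as [vanɔbɛga] and [vanɔbɛdʒɛ], with a stem-final [g] ~ [dʒ] alternation.
Compare 'sand', with invariant [dʒ] in [vanavidʒa] and [vanavidʒɛ]: an analysis with underlying /dʒ/ and a rule producing [g] before the PL suffix would wrongly predict alternation here too.
The alternation reflects palatalization before a front vowel: /g/ and /s/ become palato-alveolar [dʒ] and [ʃ] before a front vowel. /g/ is underlying.
The one attested form of 'cloud', [fanirɛga], shows underlying /fanirɛg/. Applying the same rule before a front vowel gives [fanirɛdʒɛ].

[fanirɛdʒɛ]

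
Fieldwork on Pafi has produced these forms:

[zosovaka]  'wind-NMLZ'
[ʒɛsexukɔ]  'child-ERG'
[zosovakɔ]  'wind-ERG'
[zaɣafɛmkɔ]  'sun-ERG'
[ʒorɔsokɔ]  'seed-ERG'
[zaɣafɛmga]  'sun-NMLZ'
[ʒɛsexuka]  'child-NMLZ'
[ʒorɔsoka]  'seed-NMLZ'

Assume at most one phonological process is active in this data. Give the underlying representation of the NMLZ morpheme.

/-ga/

The NMLZ suffix surfaces as [-ga] and [-ka], depending on the final segment of the stem.
The ERG suffix, which begins with [k], is invariant after every stem; so [k] is not altered by any rule here.
The NMLZ suffix is therefore /-ga/ underlyingly, with post-vocalic devoicing: voiced stops become voiceless after a vowel.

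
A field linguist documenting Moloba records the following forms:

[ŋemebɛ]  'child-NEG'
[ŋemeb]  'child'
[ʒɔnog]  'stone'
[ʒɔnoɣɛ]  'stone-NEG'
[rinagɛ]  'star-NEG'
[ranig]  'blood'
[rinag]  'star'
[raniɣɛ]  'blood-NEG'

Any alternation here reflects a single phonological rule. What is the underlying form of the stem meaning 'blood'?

/raniɣ/

The root 'blood' surfaces as [ranig] and [raniɣɛ], with a stem-final [g] ~ [ɣ] alternation.
The stem 'star' ([rinag], [rinagɛ]) shows [g] unchanged in both environments, so [g] cannot be basic with [ɣ] derived before the NEG suffix.
The alternation reflects word-final hardening: voiced fricatives become stops word-finally. /ɣ/ is underlying.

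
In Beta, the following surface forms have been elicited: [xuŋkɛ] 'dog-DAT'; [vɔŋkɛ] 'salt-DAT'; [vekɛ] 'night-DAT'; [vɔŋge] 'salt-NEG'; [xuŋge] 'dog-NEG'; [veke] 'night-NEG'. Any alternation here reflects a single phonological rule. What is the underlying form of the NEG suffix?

/-ge/

The NEG morpheme has two allomorphs, [-ge] and [-ke].
The DAT suffix, which begins with [k], is invariant after every stem; so [k] is not altered by any rule here.
So the underlying form is /-ge/, and voiced stops become voiceless after a vowel.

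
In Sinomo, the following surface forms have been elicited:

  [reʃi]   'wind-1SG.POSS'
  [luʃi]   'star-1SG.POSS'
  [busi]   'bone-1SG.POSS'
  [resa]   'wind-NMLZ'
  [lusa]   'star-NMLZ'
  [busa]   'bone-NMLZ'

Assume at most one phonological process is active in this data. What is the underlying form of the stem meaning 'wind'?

The stem for 'wind' ends in [ʃ] in [reʃi] but [s] in [resa].
If /s/ were underlying and a rule turned it into [ʃ] before the 1SG.POSS suffix, 'bone' would also alternate; but it has [s] in both [busi] and [busa].
The alternation reflects depalatalization: palato-alveolar /ʃ/ becomes [s] when no front vowel follows. /ʃ/ is underlying.

/reʃ/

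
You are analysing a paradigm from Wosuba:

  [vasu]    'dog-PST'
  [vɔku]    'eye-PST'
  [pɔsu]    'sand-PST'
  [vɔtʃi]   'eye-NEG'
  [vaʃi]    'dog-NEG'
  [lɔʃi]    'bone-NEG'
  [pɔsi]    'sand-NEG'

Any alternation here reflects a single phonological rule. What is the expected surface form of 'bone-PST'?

In [vaʃi] and [vasu] the final segment of 'dog' alternates: [ʃ] ~ [s].
The stem 'sand' ([pɔsi], [pɔsu]) shows [s] unchanged in both environments, so [s] cannot be basic with [ʃ] derived before the NEG suffix.
The underlying segment must be /ʃ/; palato-alveolar /tʃ/ and /ʃ/ become [k] and [s] when no front vowel follows, yielding [s] there.
From [lɔʃi] the stem 'bone' is /lɔʃ/; when no front vowel follows this yields [lɔsu].

[lɔsu]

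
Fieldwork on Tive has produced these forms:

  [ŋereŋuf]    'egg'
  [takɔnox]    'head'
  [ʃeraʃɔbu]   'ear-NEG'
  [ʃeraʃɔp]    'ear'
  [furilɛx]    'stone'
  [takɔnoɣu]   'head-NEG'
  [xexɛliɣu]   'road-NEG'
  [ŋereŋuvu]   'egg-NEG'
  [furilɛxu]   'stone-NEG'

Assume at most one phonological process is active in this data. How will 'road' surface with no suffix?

[xexɛlix]

The stem for 'head' ends in [x] in [takɔnox] but [ɣ] in [takɔnoɣu].
Compare 'stone', with invariant [x] in [furilɛx] and [furilɛxu]: an analysis with underlying /x/ and a rule producing [ɣ] before the NEG suffix would wrongly predict alternation here too.
The alternation reflects word-final obstruent devoicing: voiced obstruents become voiceless word-finally. /ɣ/ is underlying.
From [xexɛliɣu] the stem 'road' is /xexɛliɣ/; word-finally this yields [xexɛlix].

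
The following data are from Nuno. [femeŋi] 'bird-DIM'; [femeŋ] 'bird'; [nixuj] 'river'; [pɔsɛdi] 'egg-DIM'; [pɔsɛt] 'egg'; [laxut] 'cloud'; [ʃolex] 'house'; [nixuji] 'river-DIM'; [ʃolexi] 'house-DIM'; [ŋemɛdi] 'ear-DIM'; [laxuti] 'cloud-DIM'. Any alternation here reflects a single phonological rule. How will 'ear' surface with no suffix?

[ŋemɛt]

The root 'egg' surfaces as [pɔsɛdi] and [pɔsɛt], with a stem-final [d] ~ [t] alternation.
Compare 'cloud', with invariant [t] in [laxuti] and [laxut]: an analysis with underlying /t/ and a rule producing [d] before the DIM suffix would wrongly predict alternation here too.
The underlying segment must be /d/; voiced obstruents become voiceless word-finally, yielding [t] there.
From [ŋemɛdi] the stem 'ear' is /ŋemɛd/; word-finally this yields [ŋemɛt].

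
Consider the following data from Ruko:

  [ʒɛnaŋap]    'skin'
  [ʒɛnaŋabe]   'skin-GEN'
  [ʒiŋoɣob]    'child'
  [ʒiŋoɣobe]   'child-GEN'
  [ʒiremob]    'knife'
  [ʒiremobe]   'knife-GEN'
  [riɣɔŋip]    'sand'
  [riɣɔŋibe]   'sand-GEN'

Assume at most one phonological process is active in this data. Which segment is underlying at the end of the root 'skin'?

/p/

In [ʒɛnaŋap] and [ʒɛnaŋabe] the final segment of 'skin' alternates: [p] ~ [b].
If /b/ were underlying and a rule turned it into [p] in isolation, 'child' would also alternate; but it has [b] in both [ʒiŋoɣob] and [ʒiŋoɣobe].
So /p/ is underlying, and a rule of intervocalic voicing — voiceless stops become voiced between vowels — gives [b].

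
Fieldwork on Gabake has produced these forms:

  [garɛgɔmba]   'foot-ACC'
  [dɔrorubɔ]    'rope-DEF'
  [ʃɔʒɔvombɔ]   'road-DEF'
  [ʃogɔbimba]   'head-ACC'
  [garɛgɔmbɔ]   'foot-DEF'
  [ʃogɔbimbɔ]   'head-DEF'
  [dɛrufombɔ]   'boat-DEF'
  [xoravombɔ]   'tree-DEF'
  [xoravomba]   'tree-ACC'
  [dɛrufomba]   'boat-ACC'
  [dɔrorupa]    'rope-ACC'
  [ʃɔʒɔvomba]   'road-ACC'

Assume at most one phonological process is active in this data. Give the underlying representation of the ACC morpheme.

/-pa/

The ACC suffix surfaces as [-ba] and [-pa], depending on the final segment of the stem.
By contrast the DEF suffix keeps its initial [b] throughout — that segment must be underlying.
So the underlying form is /-pa/, and voiceless stops become voiced after a nasal.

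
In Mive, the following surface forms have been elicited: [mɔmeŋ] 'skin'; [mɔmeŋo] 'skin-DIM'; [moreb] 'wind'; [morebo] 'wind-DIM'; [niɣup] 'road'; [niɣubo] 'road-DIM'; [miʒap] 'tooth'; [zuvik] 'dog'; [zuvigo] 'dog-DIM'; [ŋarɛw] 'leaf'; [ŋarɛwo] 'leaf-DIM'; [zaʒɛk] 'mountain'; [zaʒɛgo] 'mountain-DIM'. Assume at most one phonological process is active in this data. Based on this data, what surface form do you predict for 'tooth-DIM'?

[miʒabo]

In [niɣup] and [niɣubo] the final segment of 'road' alternates: [p] ~ [b].
But 'wind' keeps [b] in both environments ([moreb], [morebo]), so there is no rule changing /b/ to [p] in isolation.
The alternation reflects intervocalic voicing: voiceless stops become voiced between vowels. /p/ is underlying.
From [miʒap] the stem 'tooth' is /miʒap/; between vowels this yields [miʒabo].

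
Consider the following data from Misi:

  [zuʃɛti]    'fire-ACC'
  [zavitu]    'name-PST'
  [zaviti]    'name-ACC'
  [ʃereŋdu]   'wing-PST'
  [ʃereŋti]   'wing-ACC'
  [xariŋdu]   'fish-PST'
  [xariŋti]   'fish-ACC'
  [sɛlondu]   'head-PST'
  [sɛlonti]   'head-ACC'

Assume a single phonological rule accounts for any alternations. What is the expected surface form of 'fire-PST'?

[zuʃɛtu]

The PST morpheme has two allomorphs, [-du] and [-tu].
By contrast the ACC suffix keeps its initial [t] throughout — that segment must be underlying.
So the underlying form is /-du/, and voiced stops become voiceless after a vowel.
After 'fire', which ends in a vowel, the suffix surfaces as [-tu], giving [zuʃɛtu].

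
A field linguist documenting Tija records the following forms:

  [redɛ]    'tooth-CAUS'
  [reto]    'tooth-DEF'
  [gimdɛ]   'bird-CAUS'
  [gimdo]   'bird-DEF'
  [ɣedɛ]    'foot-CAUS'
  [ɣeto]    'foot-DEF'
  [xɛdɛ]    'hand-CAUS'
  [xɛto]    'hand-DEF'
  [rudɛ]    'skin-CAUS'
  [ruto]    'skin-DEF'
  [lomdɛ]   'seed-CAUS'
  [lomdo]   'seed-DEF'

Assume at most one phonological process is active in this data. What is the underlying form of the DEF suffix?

The DEF morpheme has two allomorphs, [-do] and [-to].
By contrast the CAUS suffix keeps its initial [d] throughout — that segment must be underlying.
So the underlying form is /-to/, and voiceless stops become voiced after a nasal.

/-to/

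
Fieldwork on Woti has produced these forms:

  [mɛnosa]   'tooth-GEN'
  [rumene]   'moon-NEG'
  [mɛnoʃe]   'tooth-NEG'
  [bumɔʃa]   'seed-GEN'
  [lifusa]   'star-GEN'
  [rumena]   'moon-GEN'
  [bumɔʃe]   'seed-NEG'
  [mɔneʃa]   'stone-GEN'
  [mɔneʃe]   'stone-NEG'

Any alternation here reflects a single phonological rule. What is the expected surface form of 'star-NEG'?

'tooth' shows [s] ~ [ʃ] at the end of the stem ([mɛnosa] vs [mɛnoʃe]).
The stem 'stone' ([mɔneʃa], [mɔneʃe]) shows [ʃ] unchanged in both environments, so [ʃ] cannot be basic with [s] derived before the GEN suffix.
The underlying segment must be /s/; /s/ becomes palato-alveolar [ʃ] before a front vowel, yielding [ʃ] there.
From [lifusa] the stem 'star' is /lifus/; before a front vowel this yields [lifuʃe].

[lifuʃe]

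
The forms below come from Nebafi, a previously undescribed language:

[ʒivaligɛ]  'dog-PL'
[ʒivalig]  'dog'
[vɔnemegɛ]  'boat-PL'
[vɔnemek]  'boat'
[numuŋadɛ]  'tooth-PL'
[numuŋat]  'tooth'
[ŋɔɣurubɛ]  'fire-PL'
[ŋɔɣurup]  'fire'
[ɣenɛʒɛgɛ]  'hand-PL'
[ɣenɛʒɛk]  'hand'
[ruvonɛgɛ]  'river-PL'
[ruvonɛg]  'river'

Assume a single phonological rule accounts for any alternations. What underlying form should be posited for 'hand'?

/ɣenɛʒɛk/

The stem for 'hand' ends in [g] in [ɣenɛʒɛgɛ] but [k] in [ɣenɛʒɛk].
The stem 'dog' ([ʒivaligɛ], [ʒivalig]) shows [g] unchanged in both environments, so [g] cannot be basic with [k] derived in isolation.
So /k/ is underlying, and a rule of intervocalic voicing — voiceless stops become voiced between vowels — gives [g].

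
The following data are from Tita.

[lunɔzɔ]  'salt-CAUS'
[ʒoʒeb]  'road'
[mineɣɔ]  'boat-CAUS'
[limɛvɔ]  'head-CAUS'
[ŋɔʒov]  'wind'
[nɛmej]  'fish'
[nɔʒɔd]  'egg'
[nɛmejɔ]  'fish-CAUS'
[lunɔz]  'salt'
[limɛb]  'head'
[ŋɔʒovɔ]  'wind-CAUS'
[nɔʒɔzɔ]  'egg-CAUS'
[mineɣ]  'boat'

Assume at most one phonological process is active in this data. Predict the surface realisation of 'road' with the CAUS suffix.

[ʒoʒevɔ]

'head' shows [b] ~ [v] at the end of the stem ([limɛb] vs [limɛvɔ]).
But 'wind' keeps [v] in both environments ([ŋɔʒov], [ŋɔʒovɔ]), so there is no rule changing /v/ to [b] in isolation.
The underlying segment must be /b/; voiced stops become fricatives between vowels, yielding [v] there.
From [ʒoʒeb] the stem 'road' is /ʒoʒeb/; between vowels this yields [ʒoʒevɔ].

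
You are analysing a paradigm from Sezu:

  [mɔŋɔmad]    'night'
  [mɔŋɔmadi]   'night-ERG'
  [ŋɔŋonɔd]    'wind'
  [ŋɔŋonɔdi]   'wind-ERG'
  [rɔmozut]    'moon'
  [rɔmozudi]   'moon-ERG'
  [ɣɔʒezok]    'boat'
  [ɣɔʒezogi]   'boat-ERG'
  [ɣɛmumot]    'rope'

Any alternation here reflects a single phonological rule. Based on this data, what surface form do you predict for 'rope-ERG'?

[ɣɛmumodi]

The root 'moon' surfaces as [rɔmozut] and [rɔmozudi], with a stem-final [t] ~ [d] alternation.
Compare 'wind', with invariant [d] in [ŋɔŋonɔd] and [ŋɔŋonɔdi]: an analysis with underlying /d/ and a rule producing [t] in isolation would wrongly predict alternation here too.
So /t/ is underlying, and a rule of intervocalic voicing — voiceless stops become voiced between vowels — gives [d].
The one attested form of 'rope', [ɣɛmumot], shows underlying /ɣɛmumot/. Applying the same rule between vowels gives [ɣɛmumodi].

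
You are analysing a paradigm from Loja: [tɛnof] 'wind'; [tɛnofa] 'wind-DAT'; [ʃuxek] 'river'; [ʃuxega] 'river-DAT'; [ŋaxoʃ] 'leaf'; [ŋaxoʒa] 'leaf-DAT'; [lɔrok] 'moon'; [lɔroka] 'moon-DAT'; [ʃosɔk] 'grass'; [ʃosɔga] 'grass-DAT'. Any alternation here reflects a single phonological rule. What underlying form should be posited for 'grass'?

/ʃosɔg/

The stem for 'grass' ends in [k] in [ʃosɔk] but [g] in [ʃosɔga].
The stem 'moon' ([lɔrok], [lɔroka]) shows [k] unchanged in both environments, so [k] cannot be basic with [g] derived before the DAT suffix.
The alternation reflects word-final obstruent devoicing: voiced obstruents become voiceless word-finally. /g/ is underlying.
Hence 'grass' is /ʃosɔg/ underlyingly.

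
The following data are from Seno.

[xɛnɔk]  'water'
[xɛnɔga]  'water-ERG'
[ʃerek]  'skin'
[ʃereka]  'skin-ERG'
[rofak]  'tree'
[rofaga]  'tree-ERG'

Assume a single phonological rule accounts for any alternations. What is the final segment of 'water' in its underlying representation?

'water' shows [k] ~ [g] at the end of the stem ([xɛnɔk] vs [xɛnɔga]).
The stem 'skin' ([ʃerek], [ʃereka]) shows [k] unchanged in both environments, so [k] cannot be basic with [g] derived before the ERG suffix.
So /g/ is underlying, and a rule of word-final obstruent devoicing — voiced obstruents become voiceless word-finally — gives [k].

/g/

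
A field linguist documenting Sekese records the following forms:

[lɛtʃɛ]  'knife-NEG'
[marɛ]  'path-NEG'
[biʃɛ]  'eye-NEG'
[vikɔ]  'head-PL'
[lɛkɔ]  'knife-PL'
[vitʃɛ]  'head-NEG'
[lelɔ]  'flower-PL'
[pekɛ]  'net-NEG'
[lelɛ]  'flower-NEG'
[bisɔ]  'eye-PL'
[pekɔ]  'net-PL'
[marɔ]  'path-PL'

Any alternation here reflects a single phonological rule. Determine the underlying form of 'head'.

/vitʃ/

In [vitʃɛ] and [vikɔ] the final segment of 'head' alternates: [tʃ] ~ [k].
The stem 'net' ([pekɛ], [pekɔ]) shows [k] unchanged in both environments, so [k] cannot be basic with [tʃ] derived before the NEG suffix.
Therefore /tʃ/ is basic and [k] is derived by depalatalization (palato-alveolar /tʃ/ and /ʃ/ become [k] and [s] when no front vowel follows).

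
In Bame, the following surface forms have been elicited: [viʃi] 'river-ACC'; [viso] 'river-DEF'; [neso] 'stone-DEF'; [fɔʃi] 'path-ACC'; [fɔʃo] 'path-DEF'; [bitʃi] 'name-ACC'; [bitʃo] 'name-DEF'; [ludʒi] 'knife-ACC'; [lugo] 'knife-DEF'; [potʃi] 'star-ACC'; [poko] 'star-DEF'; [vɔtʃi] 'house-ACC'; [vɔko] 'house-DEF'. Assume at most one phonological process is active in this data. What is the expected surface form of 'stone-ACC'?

[neʃi]

'river' shows [ʃ] ~ [s] at the end of the stem ([viʃi] vs [viso]).
But 'path' keeps [ʃ] in both environments ([fɔʃi], [fɔʃo]), so there is no rule changing /ʃ/ to [s] before the DEF suffix.
So /s/ is underlying, and a rule of palatalization before a front vowel — /k/, /g/ and /s/ become palato-alveolar [tʃ], [dʒ] and [ʃ] before a front vowel — gives [ʃ].
From [neso] the stem 'stone' is /nes/; before a front vowel this yields [neʃi].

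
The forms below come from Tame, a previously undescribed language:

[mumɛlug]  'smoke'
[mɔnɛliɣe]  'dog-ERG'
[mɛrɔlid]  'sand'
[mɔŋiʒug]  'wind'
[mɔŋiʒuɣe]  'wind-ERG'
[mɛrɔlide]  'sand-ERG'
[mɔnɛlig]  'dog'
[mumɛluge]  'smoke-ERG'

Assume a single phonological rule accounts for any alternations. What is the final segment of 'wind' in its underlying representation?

'wind' shows [ɣ] ~ [g] at the end of the stem ([mɔŋiʒuɣe] vs [mɔŋiʒug]).
The stem 'smoke' ([mumɛluge], [mumɛlug]) shows [g] unchanged in both environments, so [g] cannot be basic with [ɣ] derived before the ERG suffix.
The alternation reflects word-final hardening: voiced fricatives become stops word-finally. /ɣ/ is underlying.

/ɣ/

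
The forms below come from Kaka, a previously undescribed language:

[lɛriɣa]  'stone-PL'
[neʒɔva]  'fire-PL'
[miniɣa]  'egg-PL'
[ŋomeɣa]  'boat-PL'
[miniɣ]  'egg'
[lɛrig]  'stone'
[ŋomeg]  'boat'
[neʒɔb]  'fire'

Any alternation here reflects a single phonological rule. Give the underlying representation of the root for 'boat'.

/ŋomeg/

The stem for 'boat' ends in [g] in [ŋomeg] but [ɣ] in [ŋomeɣa].
The stem 'egg' ([miniɣ], [miniɣa]) shows [ɣ] unchanged in both environments, so [ɣ] cannot be basic with [g] derived in isolation.
Therefore /g/ is basic and [ɣ] is derived by intervocalic spirantization (voiced stops become fricatives between vowels).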